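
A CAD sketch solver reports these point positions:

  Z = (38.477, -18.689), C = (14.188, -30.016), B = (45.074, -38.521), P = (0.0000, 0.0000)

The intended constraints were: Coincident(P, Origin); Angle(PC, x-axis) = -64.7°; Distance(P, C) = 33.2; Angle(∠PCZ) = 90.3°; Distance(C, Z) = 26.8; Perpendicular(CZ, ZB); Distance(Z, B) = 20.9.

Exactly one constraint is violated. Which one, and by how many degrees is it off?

Perpendicular(CZ, ZB) — off by 6.60°.

P = (0.00, 0.00) ✓; PC at -64.70° ✓; |PC| = 33.20 ✓; ∠PCZ = 90.30° ✓; |CZ| = 26.80 ✓; ∠(CZ, ZB) = 96.60° ✗; |ZB| = 20.90 ✓.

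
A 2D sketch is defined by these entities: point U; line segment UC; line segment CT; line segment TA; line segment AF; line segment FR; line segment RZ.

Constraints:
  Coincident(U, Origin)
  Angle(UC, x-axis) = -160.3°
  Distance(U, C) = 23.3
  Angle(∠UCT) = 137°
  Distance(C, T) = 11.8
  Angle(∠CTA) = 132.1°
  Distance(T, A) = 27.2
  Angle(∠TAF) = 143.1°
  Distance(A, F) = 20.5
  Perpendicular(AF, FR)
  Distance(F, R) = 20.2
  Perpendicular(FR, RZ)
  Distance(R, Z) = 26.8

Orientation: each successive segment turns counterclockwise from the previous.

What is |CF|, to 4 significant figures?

51.63

∠CTA = 132.1° gives TA at -69.40° from the x-axis; with |TA| = 27.2, A = (-17.78, -43.80). ∠TAF = 143.1° gives AF at -32.50° from the x-axis; with |AF| = 20.5, F = (-0.4887, -54.82). Then |CF| = |F − C| = 51.63.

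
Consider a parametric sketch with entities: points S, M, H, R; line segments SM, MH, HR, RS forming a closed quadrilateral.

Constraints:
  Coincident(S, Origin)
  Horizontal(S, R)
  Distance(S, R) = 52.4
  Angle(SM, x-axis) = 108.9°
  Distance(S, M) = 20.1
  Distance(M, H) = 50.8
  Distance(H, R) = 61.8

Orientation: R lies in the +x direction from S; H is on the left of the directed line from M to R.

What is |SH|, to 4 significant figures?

63.01

S is at the origin; SR is horizontal with |SR| = 52.4 and R in +x, so R = (52.4, 0). SM runs at 108.9° with |SM| = 20.1, so M = (-6.511, 19.02). H is determined by |MH| = 50.8 and |HR| = 61.8 together: it lies at the intersection of circle(M, 50.8) and circle(R, 61.8). With |MR| = 61.90, the foot of the radical line on MR is 20.95 from M and the perpendicular offset is √(50.8² − 20.95²) = 46.28. Taking the left-of-MR solution: H = (27.64, 56.62).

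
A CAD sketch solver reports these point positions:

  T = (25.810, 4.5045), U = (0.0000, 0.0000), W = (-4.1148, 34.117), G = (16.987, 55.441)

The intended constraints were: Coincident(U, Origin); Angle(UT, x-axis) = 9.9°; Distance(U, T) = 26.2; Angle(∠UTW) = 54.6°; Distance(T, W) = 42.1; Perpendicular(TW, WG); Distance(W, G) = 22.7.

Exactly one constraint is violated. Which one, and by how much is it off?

Distance(W, G) = 22.7 — off by 7.30.

U = (0.00, 0.00) ✓; UT at 9.900° ✓; |UT| = 26.20 ✓; ∠UTW = 54.60° ✓; |TW| = 42.10 ✓; ∠(TW, WG) = 90.00° ✓; |WG| = 30.00 ✗.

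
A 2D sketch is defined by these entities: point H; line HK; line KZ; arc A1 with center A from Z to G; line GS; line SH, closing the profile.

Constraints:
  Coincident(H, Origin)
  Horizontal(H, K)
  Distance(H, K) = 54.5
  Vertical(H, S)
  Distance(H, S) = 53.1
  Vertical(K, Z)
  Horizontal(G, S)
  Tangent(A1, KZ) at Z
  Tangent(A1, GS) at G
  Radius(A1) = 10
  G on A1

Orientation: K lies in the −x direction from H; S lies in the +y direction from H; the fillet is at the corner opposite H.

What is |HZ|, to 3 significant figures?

69.5

H is at the origin; HK is horizontal with |HK| = 54.5 and K on the −x side, so K = (-54.5, 0.00). HS is vertical with |HS| = 53.1 and S on the +y side, so S = (0.00, 53.1). The virtual corner opposite H is at (-54.5, 53.1). Since A1 is tangent to KZ there, AZ ⟂ KZ and tangency of A1 to GS means the radius AG is perpendicular to GS, with radius 10.0, so the center A sits 10.0 in from both sides at A = (-44.5, 43.1). That places the tangent points at Z = (-54.5, 43.1) on KZ and G = (-44.5, 53.1) on GS. Then |HZ| = |Z − H| = 69.5.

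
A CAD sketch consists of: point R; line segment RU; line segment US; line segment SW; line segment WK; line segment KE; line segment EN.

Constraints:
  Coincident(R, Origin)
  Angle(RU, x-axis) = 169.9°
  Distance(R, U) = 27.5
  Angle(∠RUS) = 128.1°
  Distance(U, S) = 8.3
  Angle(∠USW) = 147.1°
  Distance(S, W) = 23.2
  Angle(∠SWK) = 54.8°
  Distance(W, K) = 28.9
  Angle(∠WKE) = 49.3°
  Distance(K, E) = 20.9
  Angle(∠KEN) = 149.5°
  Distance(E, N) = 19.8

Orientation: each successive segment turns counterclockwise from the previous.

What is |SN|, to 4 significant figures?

17.16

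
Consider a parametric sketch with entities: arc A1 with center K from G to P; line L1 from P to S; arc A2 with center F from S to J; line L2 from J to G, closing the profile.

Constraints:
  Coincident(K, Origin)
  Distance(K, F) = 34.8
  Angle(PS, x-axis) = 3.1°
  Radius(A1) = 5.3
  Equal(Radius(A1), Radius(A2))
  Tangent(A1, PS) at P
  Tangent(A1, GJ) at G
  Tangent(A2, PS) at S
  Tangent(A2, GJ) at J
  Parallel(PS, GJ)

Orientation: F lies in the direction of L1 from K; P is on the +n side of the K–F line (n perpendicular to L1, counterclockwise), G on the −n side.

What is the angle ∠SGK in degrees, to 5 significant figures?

73.059°

Tangency of A1 to both parallel lines with radius 5.3 puts P and G at K ± 5.3·n: P = (-0.28662, 5.2922), G = (0.28662, -5.2922). Equal radii place S and J the same way about F: S = F + 5.3·n = (34.462, 7.1742), J = F − 5.3·n = (35.036, -3.4103). Then cos ∠SGK = GS·GK / (|GS||GK|), giving 73.059°.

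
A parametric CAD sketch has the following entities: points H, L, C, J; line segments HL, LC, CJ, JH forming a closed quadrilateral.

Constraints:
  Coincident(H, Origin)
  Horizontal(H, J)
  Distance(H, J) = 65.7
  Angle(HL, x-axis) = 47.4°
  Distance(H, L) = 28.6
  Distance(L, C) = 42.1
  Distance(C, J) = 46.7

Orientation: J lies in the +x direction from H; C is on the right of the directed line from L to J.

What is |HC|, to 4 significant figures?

31.68

Checks: H = (0.00, 0.00) ✓; |LC| = 42.10 ✓; |CJ| = 46.70 ✓.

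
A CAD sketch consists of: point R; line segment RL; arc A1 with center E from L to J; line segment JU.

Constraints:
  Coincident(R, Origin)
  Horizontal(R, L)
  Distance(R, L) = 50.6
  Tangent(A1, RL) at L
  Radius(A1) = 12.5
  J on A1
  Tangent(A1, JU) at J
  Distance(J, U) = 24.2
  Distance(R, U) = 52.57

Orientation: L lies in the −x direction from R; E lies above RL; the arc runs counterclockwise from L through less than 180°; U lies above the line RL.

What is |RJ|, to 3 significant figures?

40.1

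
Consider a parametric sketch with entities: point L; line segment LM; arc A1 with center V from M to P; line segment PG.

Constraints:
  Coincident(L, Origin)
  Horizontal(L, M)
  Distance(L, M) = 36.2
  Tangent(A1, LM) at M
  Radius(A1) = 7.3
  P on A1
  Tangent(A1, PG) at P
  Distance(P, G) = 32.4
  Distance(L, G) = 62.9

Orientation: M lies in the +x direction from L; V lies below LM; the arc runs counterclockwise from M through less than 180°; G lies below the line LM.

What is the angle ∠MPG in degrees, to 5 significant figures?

115.66°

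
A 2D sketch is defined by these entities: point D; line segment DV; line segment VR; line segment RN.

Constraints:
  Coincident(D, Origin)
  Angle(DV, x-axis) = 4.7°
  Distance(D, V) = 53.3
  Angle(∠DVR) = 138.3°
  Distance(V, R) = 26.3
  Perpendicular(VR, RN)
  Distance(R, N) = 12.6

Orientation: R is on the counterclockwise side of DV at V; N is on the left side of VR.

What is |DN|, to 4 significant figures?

69.94

D is at the origin; DV runs at 4.7° with length 53.3, so V = 53.3·(cos 4.7°, sin 4.7°) = (53.12, 4.367). ∠DVR = 138.3°, so VR runs at 4.7° + (180° − 138.3°) = 46.40° from the x-axis; with |VR| = 26.3, R = V + 26.3·(cos 46.40°, sin 46.40°) = (71.26, 23.41). VR is perpendicular to RN; with |RN| = 12.6 on the left of VR, N = R + 12.6·(-0.7242, 0.6896) = (62.13, 32.10). Then |DN| = |N − D| = 69.94.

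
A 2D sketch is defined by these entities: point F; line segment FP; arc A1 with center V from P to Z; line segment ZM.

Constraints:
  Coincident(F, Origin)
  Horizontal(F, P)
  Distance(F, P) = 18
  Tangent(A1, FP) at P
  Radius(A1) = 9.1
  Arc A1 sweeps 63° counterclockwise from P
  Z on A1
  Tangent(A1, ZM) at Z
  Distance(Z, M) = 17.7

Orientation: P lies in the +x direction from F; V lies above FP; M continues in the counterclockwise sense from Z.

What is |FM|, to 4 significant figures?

39.95

F is at the origin; F and P share the same y with |FP| = 18.0 and P on the +x side, so P = (18.00, 0.000). A1 meets FP tangentially, so VP is at right angles to FP, so V = P + (0, 9.1) = (18.00, 9.100). On A1, P sits at bearing -90° from V; a 63° counterclockwise sweep puts Z at bearing -27°, so Z = V + 9.1·(cos -27°, sin -27°) = (26.11, 4.969). A1 meets ZM tangentially, so VZ is at right angles to ZM, so ZM runs along (−sin -27°, cos -27°); with |ZM| = 17.7, M = (34.14, 20.74). Then |FM| = |M − F| = 39.95.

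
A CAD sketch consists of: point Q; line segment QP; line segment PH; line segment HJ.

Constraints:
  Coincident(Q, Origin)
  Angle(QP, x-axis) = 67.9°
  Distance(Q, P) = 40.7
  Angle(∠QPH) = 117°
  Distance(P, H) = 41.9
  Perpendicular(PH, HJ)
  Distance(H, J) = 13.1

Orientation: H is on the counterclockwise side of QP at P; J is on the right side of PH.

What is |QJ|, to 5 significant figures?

77.989

Q is at the origin; QP runs at 67.9° with length 40.7, so P = 40.7·(cos 67.9°, sin 67.9°) = (15.312, 37.710). ∠QPH = 117.0°, so PH runs at 67.9° + (180° − 117.0°) = 130.90° from the x-axis; with |PH| = 41.9, H = P + 41.9·(cos 130.90°, sin 130.90°) = (-12.121, 69.380). PH is perpendicular to HJ; with |HJ| = 13.1 on the right of PH, J = H + 13.1·(0.75585, 0.65474) = (-2.2196, 77.957). Then |QJ| = |J − Q| = 77.989.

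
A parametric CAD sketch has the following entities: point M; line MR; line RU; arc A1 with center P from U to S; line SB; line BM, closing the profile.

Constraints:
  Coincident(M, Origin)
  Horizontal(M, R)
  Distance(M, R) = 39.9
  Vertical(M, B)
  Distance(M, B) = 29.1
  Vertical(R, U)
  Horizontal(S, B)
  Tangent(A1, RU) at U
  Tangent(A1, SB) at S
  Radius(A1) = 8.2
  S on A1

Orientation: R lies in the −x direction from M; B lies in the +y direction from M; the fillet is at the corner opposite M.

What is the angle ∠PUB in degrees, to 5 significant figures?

11.613°

M is at the origin; MR is horizontal with |MR| = 39.9 and R on the −x side, so R = (-39.900, 0.0000). MB is vertical with |MB| = 29.1 and B on the +y side, so B = (0.0000, 29.100). The virtual corner opposite M is at (-39.900, 29.100). The tangent condition forces PU to be normal to RU and tangency of A1 to SB means the radius PS is perpendicular to SB, with radius 8.2, so the center P sits 8.2 in from both sides at P = (-31.700, 20.900). That places the tangent points at U = (-39.900, 20.900) on RU and S = (-31.700, 29.100) on SB. Then cos ∠PUB = UP·UB / (|UP||UB|), giving 11.613°.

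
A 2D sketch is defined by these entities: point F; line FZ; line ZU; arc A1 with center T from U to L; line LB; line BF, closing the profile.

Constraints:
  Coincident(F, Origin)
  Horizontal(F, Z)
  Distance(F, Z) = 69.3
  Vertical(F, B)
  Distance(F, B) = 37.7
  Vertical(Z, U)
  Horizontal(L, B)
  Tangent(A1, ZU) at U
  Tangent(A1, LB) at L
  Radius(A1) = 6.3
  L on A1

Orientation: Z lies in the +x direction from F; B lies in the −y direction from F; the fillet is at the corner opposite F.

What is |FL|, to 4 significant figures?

73.42

The virtual corner opposite F is at (69.30, -37.70). A1 meets ZU tangentially, so TU is at right angles to ZU and since A1 is tangent to LB there, TL ⟂ LB, with radius 6.3, so the center T sits 6.3 in from both sides at T = (63.00, -31.40). That places the tangent points at U = (69.30, -31.40) on ZU and L = (63.00, -37.70) on LB. Then |FL| = |L − F| = 73.42.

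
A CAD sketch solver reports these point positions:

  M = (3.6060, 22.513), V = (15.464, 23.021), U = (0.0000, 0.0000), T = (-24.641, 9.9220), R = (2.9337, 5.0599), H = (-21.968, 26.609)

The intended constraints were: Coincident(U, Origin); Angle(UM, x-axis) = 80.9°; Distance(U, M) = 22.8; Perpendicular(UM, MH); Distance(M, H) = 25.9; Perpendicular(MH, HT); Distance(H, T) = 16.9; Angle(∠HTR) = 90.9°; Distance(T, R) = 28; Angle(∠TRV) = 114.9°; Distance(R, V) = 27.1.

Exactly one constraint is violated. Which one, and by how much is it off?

Distance(R, V) = 27.1 — off by 5.20.

U = (0.00, 0.00) ✓; UM at 80.90° ✓; |UM| = 22.80 ✓; ∠(UM, MH) = 90.00° ✓; |MH| = 25.90 ✓; ∠(MH, HT) = 90.00° ✓; |HT| = 16.90 ✓; ∠HTR = 90.90° ✓; |TR| = 28.00 ✓; ∠TRV = 114.9° ✓; |RV| = 21.90 ✗.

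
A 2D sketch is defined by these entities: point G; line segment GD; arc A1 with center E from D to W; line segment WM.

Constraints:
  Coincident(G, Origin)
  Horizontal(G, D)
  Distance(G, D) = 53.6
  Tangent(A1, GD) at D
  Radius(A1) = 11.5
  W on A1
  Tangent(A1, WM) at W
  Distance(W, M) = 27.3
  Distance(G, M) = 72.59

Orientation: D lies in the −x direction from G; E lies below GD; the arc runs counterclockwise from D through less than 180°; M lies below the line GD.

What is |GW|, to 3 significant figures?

66.3

G is at the origin; G and D share the same y with |GD| = 53.6 and D on the −x side, so D = (-53.6, 0.00). Tangency of A1 to GD means the radius ED is perpendicular to GD, so E = D + (0, -11.5) = (-53.6, -11.5). Since EW ⟂ WM (tangency), |EM| = √(11.5² + 27.3²) = 29.6 regardless of where W sits on A1. So M lies on both circle(G, 72.59) and circle(E, 29.6); the below-GD intersection is M = (-60.3, -40.3). W is the foot of the tangent from M: W = (-64.9, -13.4).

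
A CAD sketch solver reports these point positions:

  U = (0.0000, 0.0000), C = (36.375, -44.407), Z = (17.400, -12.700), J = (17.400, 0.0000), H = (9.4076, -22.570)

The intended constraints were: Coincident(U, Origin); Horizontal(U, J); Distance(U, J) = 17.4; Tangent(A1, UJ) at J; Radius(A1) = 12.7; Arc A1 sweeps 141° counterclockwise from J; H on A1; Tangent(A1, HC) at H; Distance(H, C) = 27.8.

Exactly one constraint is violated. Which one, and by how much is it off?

Distance(H, C) = 27.8 — off by 6.90.

U = (0.00, 0.00) ✓; U.y = 0.00, J.y = 0.00 ✓; |UJ| = 17.40 ✓; ∠(ZJ, JU) = 90.00° ✓; |ZJ| = 12.70 ✓; bearing(Z→H) − bearing(Z→J) = 141.0° ✓; |ZH| = 12.70 ✓; ∠(ZH, HC) = 90.00° ✓; |HC| = 34.70 ✗.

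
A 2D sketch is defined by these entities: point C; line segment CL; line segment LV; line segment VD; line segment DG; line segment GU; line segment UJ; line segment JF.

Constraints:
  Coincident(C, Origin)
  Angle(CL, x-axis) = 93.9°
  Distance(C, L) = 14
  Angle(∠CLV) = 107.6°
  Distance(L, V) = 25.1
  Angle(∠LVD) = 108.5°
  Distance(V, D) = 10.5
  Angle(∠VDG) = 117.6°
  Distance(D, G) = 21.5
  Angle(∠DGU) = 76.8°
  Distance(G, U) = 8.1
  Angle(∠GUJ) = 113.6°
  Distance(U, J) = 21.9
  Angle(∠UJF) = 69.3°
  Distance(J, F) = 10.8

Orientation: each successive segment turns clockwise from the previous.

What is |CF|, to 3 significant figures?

32.0

C is at the origin; CL runs at 93.9° with length 14.0, so L = (-0.952, 14.0). ∠CLV = 107.6° gives LV at 21.5° from the x-axis; with |LV| = 25.1, V = (22.4, 23.2). ∠LVD = 108.5° gives VD at -50.0° from the x-axis; with |VD| = 10.5, D = (29.2, 15.1). ∠VDG = 117.6° gives DG at -112° from the x-axis; with |DG| = 21.5, G = (21.0, -4.75). ∠DGU = 76.8° gives GU at 144° from the x-axis; with |GU| = 8.1, U = (14.4, -0.0392). ∠GUJ = 113.6° gives UJ at 78.0° from the x-axis; with |UJ| = 21.9, J = (18.9, 21.4). ∠UJF = 69.3° gives JF at -32.7° from the x-axis; with |JF| = 10.8, F = (28.0, 15.5). Then |CF| = |F − C| = 32.0.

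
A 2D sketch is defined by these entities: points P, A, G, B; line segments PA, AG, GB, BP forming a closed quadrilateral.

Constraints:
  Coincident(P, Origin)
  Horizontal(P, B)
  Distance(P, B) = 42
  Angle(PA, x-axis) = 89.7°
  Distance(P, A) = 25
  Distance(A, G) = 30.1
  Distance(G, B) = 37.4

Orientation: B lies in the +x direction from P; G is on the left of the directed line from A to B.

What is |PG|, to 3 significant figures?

45.1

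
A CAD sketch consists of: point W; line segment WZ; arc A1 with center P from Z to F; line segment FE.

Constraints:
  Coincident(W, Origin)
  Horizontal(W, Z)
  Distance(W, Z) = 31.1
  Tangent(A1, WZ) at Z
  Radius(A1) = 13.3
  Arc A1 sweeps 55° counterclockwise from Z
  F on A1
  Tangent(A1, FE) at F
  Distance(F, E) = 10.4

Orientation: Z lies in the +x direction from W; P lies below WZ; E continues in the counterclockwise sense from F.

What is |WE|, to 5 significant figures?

20.104

W is at the origin; W and Z share the same y with |WZ| = 31.1 and Z on the +x side, so Z = (31.100, 0.0000). Tangency of A1 to WZ means the radius PZ is perpendicular to WZ, so P = Z + (0, -13.3) = (31.100, -13.300). On A1, Z sits at bearing 90° from P; a 55° counterclockwise sweep puts F at bearing 145°, so F = P + 13.3·(cos 145°, sin 145°) = (20.205, -5.6714). Tangency of A1 to FE means the radius PF is perpendicular to FE, so FE runs along (−sin 145°, cos 145°); with |FE| = 10.4, E = (14.240, -14.191). Then |WE| = |E − W| = 20.104.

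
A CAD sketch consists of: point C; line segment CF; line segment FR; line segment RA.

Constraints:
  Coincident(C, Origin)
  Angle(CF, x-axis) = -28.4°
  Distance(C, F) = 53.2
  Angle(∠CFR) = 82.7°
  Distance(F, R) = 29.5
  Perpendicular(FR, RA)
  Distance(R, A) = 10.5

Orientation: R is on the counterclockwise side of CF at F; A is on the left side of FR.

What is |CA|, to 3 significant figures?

48.0

C is at the origin; CF runs at -28.4° with length 53.2, so F = 53.2·(cos -28.4°, sin -28.4°) = (46.8, -25.3). ∠CFR = 82.7°, so FR runs at -28.4° + (180° − 82.7°) = 68.9° from the x-axis; with |FR| = 29.5, R = F + 29.5·(cos 68.9°, sin 68.9°) = (57.4, 2.22). FR ⟂ RA; with |RA| = 10.5 on the left of FR, A = R + 10.5·(-0.933, 0.360) = (47.6, 6.00). Then |CA| = |A − C| = 48.0.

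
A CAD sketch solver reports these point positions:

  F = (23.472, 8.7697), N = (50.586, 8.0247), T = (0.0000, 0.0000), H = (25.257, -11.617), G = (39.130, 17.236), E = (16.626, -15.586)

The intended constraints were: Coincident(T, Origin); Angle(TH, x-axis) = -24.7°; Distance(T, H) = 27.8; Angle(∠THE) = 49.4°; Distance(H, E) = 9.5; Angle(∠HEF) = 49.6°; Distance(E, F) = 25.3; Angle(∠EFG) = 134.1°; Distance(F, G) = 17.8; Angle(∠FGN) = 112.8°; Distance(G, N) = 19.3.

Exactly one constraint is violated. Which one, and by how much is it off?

Distance(G, N) = 19.3 — off by 4.60.

T = (0.00, 0.00) ✓; TH at -24.70° ✓; |TH| = 27.80 ✓; ∠THE = 49.40° ✓; |HE| = 9.500 ✓; ∠HEF = 49.60° ✓; |EF| = 25.30 ✓; ∠EFG = 134.1° ✓; |FG| = 17.80 ✓; ∠FGN = 112.8° ✓; |GN| = 14.70 ✗.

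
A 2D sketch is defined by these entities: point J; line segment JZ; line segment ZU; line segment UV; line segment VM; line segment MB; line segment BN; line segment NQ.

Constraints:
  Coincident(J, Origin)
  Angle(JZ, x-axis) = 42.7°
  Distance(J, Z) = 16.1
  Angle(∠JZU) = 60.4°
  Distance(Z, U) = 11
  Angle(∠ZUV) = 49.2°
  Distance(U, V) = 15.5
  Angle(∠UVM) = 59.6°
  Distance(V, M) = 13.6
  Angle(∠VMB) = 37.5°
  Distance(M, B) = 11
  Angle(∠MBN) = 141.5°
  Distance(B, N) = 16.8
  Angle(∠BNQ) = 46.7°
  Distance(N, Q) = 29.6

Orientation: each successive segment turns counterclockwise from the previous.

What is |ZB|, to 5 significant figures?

7.5127

∠UVM = 59.6° gives VM at 53.500° from the x-axis; with |VM| = 13.6, M = (15.524, 10.938). ∠VMB = 37.5° gives MB at -164.00° from the x-axis; with |MB| = 11.0, B = (4.9498, 7.9059). Then |ZB| = |B − Z| = 7.5127.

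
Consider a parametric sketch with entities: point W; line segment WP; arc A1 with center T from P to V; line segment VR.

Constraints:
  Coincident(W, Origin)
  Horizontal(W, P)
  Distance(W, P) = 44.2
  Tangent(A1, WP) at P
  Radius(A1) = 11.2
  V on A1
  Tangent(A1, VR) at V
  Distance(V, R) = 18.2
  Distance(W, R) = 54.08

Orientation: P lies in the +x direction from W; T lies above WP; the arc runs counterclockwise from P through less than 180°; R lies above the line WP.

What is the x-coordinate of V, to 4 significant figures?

53.45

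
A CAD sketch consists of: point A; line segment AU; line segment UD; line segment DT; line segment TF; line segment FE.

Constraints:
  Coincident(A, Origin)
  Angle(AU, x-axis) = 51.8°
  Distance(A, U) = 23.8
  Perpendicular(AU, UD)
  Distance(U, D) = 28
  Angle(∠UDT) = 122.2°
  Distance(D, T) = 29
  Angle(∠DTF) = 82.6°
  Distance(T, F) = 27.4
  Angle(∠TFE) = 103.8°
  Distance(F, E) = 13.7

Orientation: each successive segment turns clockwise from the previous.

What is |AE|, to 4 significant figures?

10.15

A is at the origin; AU runs at 51.8° with length 23.8, so U = (14.72, 18.70). The perpendicularity gives UD at right angles to AU, so UD runs at -38.20°; with |UD| = 28.0, D = (36.72, 1.388). ∠UDT = 122.2° gives DT at -96.00° from the x-axis; with |DT| = 29.0, T = (33.69, -27.45). ∠DTF = 82.6° gives TF at 166.6° from the x-axis; with |TF| = 27.4, F = (7.037, -21.10). ∠TFE = 103.8° gives FE at 90.40° from the x-axis; with |FE| = 13.7, E = (6.941, -7.404). Then |AE| = |E − A| = 10.15.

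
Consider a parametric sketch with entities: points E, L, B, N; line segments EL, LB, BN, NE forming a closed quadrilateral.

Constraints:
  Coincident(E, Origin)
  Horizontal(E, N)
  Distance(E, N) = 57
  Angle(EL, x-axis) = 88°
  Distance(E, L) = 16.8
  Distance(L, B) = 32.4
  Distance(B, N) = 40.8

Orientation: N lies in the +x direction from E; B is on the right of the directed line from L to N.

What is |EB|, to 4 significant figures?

20.66

E is at the origin; EN is horizontal with |EN| = 57.0 and N in +x, so N = (57.0, 0). EL runs at 88.0° with |EL| = 16.8, so L = (0.5863, 16.79). B is determined by |LB| = 32.4 and |BN| = 40.8 together: it lies at the intersection of circle(L, 32.4) and circle(N, 40.8). With |LN| = 58.86, the foot of the radical line on LN is 24.21 from L and the perpendicular offset is √(32.4² − 24.21²) = 21.54. Taking the right-of-LN solution: B = (17.64, -10.76).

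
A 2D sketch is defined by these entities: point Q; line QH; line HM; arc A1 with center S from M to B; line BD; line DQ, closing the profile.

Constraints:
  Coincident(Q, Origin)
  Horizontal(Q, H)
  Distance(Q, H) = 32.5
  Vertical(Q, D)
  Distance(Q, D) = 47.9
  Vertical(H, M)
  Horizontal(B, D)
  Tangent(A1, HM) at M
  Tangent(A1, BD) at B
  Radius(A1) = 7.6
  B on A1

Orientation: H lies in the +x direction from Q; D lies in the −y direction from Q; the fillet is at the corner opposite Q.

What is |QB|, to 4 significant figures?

53.99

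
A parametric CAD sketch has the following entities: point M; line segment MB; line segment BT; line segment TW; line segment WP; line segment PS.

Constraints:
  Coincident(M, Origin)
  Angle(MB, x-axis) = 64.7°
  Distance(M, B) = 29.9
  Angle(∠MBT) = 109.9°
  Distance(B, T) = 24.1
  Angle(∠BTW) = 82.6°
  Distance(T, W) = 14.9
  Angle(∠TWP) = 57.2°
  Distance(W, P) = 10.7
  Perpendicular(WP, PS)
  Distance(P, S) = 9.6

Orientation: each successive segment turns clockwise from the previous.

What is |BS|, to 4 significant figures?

20.21

M is at the origin; MB runs at 64.7° with length 29.9, so B = (12.78, 27.03). ∠MBT = 109.9° gives BT at -5.400° from the x-axis; with |BT| = 24.1, T = (36.77, 24.76). ∠BTW = 82.6° gives TW at -102.8° from the x-axis; with |TW| = 14.9, W = (33.47, 10.23). ∠TWP = 57.2° gives WP at 134.4° from the x-axis; with |WP| = 10.7, P = (25.98, 17.88). WP is perpendicular to PS, so PS runs at 44.40°; with |PS| = 9.6, S = (32.84, 24.60). Then |BS| = |S − B| = 20.21.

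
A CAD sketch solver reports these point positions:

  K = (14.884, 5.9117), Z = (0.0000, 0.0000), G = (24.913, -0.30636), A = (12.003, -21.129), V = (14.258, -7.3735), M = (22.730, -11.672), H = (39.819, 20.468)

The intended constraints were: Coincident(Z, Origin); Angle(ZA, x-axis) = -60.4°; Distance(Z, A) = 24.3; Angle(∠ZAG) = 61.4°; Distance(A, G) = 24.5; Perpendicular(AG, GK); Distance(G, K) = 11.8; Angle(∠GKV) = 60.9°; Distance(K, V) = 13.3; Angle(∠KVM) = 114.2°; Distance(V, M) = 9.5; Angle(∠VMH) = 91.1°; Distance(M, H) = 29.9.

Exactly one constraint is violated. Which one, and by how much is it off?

Distance(M, H) = 29.9 — off by 6.50.

Z = (0.00, 0.00) ✓; ZA at -60.40° ✓; |ZA| = 24.30 ✓; ∠ZAG = 61.40° ✓; |AG| = 24.50 ✓; ∠(AG, GK) = 90.00° ✓; |GK| = 11.80 ✓; ∠GKV = 60.90° ✓; |KV| = 13.30 ✓; ∠KVM = 114.2° ✓; |VM| = 9.500 ✓; ∠VMH = 91.10° ✓; |MH| = 36.40 ✗.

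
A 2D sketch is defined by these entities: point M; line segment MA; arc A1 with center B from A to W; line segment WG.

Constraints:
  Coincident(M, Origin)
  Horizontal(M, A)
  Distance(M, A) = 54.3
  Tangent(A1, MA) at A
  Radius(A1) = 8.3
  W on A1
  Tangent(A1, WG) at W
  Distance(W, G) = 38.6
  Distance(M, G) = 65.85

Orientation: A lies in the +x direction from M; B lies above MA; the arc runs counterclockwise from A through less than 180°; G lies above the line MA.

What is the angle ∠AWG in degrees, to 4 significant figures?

123.0°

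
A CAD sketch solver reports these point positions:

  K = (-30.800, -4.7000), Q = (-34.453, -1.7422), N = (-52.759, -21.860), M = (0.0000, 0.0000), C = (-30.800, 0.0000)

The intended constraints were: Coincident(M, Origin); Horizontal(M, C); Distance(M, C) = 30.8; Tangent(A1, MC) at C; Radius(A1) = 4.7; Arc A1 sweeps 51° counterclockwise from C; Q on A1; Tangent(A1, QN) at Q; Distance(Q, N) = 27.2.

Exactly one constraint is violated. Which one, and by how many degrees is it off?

Tangent(A1, QN) at Q — off by 3.30°.

M = (0.00, 0.00) ✓; M.y = 0.00, C.y = 0.00 ✓; |MC| = 30.80 ✓; ∠(KC, CM) = 90.00° ✓; |KC| = 4.700 ✓; bearing(K→Q) − bearing(K→C) = 51.00° ✓; |KQ| = 4.700 ✓; ∠(KQ, QN) = 93.30° ✗; |QN| = 27.20 ✓.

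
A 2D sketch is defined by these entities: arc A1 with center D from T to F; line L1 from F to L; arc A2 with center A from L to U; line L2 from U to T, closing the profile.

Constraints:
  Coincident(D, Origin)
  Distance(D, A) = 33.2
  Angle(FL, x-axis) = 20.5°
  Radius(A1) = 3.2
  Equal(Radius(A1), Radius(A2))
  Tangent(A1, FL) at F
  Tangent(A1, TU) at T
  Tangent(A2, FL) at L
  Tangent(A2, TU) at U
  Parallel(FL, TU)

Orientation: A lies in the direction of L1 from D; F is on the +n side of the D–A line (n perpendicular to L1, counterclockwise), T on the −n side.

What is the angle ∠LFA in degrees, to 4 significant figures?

5.505°

Tangency of A1 to both parallel lines with radius 3.2 puts F and T at D ± 3.2·n: F = (-1.121, 2.997), T = (1.121, -2.997). Equal radii place L and U the same way about A: L = A + 3.2·n = (29.98, 14.62), U = A − 3.2·n = (32.22, 8.630). Then cos ∠LFA = FL·FA / (|FL||FA|), giving 5.505°.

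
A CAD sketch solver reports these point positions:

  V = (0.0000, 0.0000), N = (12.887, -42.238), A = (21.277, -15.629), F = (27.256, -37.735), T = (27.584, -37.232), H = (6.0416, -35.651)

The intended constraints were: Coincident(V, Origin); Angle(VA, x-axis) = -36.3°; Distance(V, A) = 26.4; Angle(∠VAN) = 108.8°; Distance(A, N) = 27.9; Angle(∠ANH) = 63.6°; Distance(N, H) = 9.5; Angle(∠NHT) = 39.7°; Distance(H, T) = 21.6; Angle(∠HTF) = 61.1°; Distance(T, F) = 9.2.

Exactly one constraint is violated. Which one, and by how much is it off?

Distance(T, F) = 9.2 — off by 8.60.

V = (0.00, 0.00) ✓; VA at -36.30° ✓; |VA| = 26.40 ✓; ∠VAN = 108.8° ✓; |AN| = 27.90 ✓; ∠ANH = 63.60° ✓; |NH| = 9.500 ✓; ∠NHT = 39.70° ✓; |HT| = 21.60 ✓; ∠HTF = 61.09° ✓; |TF| = 0.6005 ✗.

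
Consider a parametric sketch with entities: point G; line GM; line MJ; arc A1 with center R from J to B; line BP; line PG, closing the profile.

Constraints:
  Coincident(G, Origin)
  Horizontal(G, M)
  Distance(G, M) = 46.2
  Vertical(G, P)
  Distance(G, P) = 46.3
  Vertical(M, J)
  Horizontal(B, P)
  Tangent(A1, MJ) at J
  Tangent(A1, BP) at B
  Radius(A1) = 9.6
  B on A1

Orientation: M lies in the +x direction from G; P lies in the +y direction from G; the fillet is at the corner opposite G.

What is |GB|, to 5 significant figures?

59.019

G is at the origin; G and M share the same y with |GM| = 46.2 and M on the +x side, so M = (46.200, 0.0000). GP is vertical with |GP| = 46.3 and P on the +y side, so P = (0.0000, 46.300). The virtual corner opposite G is at (46.200, 46.300). The tangent condition forces RJ to be normal to MJ and tangency of A1 to BP means the radius RB is perpendicular to BP, with radius 9.6, so the center R sits 9.6 in from both sides at R = (36.600, 36.700). That places the tangent points at J = (46.200, 36.700) on MJ and B = (36.600, 46.300) on BP. Then |GB| = |B − G| = 59.019.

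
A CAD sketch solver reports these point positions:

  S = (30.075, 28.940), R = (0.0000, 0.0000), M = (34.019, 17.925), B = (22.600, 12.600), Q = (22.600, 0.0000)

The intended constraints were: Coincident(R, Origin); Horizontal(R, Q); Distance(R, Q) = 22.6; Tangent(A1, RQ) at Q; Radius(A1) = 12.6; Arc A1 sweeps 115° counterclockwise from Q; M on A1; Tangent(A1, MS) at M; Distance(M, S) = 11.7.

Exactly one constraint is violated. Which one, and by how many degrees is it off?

Tangent(A1, MS) at M — off by 5.30°.

R = (0.00, 0.00) ✓; R.y = 0.00, Q.y = 0.00 ✓; |RQ| = 22.60 ✓; ∠(BQ, QR) = 90.00° ✓; |BQ| = 12.60 ✓; bearing(B→M) − bearing(B→Q) = 115.0° ✓; |BM| = 12.60 ✓; ∠(BM, MS) = 95.30° ✗; |MS| = 11.70 ✓.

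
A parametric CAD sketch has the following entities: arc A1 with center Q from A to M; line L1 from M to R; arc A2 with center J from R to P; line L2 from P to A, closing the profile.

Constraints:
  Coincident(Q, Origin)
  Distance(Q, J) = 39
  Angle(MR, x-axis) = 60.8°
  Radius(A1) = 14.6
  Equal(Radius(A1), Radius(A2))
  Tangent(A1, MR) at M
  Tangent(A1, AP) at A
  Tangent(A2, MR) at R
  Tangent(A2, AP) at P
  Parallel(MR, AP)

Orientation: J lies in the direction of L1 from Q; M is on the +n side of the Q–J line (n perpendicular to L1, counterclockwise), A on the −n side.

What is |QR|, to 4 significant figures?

41.64

The slot axis is L1's direction at 60.8°, so u = (cos 60.8°, sin 60.8°) = (0.4879, 0.8729) and n = (−sin 60.8°, cos 60.8°) = (-0.8729, 0.4879). Q is at the origin and J lies 39.0 along u from Q, so J = 39.0·u = (19.03, 34.04). Tangency of A1 to both parallel lines with radius 14.6 puts M and A at Q ± 14.6·n: M = (-12.74, 7.123), A = (12.74, -7.123). Equal radii place R and P the same way about J: R = J + 14.6·n = (6.282, 41.17), P = J − 14.6·n = (31.77, 26.92). Then |QR| = |R − Q| = 41.64.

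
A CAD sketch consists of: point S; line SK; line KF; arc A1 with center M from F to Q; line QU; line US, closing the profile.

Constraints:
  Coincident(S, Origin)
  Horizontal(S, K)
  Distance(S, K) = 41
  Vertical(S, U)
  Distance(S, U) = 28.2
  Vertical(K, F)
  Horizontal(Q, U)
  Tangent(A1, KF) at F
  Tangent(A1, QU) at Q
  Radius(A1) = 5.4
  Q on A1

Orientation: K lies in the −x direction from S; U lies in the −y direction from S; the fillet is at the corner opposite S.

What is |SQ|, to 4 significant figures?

45.42

The virtual corner opposite S is at (-41.00, -28.20). A1 meets KF tangentially, so MF is at right angles to KF and the tangent condition forces MQ to be normal to QU, with radius 5.4, so the center M sits 5.4 in from both sides at M = (-35.60, -22.80). That places the tangent points at F = (-41.00, -22.80) on KF and Q = (-35.60, -28.20) on QU. Then |SQ| = |Q − S| = 45.42.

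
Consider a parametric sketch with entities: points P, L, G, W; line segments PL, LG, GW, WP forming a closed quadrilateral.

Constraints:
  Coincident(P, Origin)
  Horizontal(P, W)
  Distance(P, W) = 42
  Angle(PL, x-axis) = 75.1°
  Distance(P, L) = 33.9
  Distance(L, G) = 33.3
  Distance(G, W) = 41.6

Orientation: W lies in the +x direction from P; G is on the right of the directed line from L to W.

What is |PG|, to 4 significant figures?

0.6538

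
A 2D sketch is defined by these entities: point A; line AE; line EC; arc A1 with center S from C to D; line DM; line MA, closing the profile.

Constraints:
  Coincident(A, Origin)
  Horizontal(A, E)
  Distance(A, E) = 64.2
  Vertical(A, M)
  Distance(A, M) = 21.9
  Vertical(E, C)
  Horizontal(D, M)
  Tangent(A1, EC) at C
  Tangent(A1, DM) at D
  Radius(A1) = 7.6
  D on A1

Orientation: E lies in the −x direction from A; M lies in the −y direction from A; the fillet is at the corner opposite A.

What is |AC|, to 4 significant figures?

65.77

A is at the origin; A and E share the same y with |AE| = 64.2 and E on the −x side, so E = (-64.20, 0.000). A and M share the same x with |AM| = 21.9 and M on the −y side, so M = (0.000, -21.90). The virtual corner opposite A is at (-64.20, -21.90). The tangent condition forces SC to be normal to EC and since A1 is tangent to DM there, SD ⟂ DM, with radius 7.6, so the center S sits 7.6 in from both sides at S = (-56.60, -14.30). That places the tangent points at C = (-64.20, -14.30) on EC and D = (-56.60, -21.90) on DM. Then |AC| = |C − A| = 65.77.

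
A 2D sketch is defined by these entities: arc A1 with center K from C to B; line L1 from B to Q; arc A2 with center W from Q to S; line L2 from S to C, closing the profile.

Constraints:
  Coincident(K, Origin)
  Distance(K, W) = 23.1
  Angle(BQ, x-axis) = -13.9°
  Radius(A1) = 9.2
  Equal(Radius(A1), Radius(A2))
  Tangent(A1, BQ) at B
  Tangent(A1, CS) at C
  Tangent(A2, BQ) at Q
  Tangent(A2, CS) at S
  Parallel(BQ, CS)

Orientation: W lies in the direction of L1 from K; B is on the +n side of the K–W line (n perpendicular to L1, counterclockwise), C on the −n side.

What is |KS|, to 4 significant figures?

24.86

Tangency of A1 to both parallel lines with radius 9.2 puts B and C at K ± 9.2·n: B = (2.210, 8.931), C = (-2.210, -8.931). Equal radii place Q and S the same way about W: Q = W + 9.2·n = (24.63, 3.381), S = W − 9.2·n = (20.21, -14.48). Then |KS| = |S − K| = 24.86.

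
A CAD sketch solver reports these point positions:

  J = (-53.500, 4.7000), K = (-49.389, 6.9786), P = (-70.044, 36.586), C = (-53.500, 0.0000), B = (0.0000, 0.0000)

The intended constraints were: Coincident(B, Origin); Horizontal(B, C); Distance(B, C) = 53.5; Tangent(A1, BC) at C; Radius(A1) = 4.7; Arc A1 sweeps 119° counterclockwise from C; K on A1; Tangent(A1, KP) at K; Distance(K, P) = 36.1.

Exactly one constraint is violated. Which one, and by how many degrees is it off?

Tangent(A1, KP) at K — off by 5.90°.

B = (0.00, 0.00) ✓; B.y = 0.00, C.y = 0.00 ✓; |BC| = 53.50 ✓; ∠(JC, CB) = 90.00° ✓; |JC| = 4.700 ✓; bearing(J→K) − bearing(J→C) = 119.0° ✓; |JK| = 4.700 ✓; ∠(JK, KP) = 84.10° ✗; |KP| = 36.10 ✓.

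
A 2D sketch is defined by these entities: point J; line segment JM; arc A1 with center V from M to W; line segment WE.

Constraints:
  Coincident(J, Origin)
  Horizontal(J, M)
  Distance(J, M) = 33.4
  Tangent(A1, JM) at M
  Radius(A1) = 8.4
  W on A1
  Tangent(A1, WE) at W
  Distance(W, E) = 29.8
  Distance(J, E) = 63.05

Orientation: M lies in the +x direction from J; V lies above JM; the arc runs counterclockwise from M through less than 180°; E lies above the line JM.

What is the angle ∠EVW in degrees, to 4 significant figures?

74.26°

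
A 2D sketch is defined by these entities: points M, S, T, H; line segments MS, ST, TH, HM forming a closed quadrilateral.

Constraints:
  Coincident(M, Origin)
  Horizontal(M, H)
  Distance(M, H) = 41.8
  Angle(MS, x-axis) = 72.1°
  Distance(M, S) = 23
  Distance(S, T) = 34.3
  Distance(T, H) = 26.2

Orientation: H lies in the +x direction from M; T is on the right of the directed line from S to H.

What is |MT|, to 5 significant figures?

20.813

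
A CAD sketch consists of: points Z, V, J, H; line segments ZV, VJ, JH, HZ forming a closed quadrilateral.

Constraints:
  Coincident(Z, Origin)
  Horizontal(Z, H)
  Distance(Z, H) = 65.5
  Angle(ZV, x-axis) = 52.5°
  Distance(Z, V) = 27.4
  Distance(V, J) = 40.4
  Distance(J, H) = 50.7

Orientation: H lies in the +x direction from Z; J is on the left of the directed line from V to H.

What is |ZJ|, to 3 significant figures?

67.4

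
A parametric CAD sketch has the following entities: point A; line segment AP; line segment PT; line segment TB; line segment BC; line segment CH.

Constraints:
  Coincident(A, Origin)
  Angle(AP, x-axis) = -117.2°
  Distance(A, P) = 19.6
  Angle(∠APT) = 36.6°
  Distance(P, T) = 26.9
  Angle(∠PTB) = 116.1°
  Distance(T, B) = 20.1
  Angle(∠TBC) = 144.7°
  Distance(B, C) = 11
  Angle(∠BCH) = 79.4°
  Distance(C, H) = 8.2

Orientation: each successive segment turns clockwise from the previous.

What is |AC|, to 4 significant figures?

25.09

∠PTB = 116.1° gives TB at 35.50° from the x-axis; with |TB| = 20.1, B = (3.011, 20.78). ∠TBC = 144.7° gives BC at 0.2000° from the x-axis; with |BC| = 11.0, C = (14.01, 20.82). Then |AC| = |C − A| = 25.09.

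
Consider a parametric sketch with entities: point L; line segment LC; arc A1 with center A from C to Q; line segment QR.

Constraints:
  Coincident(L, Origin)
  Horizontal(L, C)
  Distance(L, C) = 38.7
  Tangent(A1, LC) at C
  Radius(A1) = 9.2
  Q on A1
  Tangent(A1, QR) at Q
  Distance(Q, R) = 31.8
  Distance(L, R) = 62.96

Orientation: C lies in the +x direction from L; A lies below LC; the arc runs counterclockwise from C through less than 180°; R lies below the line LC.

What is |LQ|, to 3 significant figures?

34.0

Checks: |AC| = 9.200 ✓; |AQ| = 9.200 ✓; ∠(AQ, QR) = 90.00° ✓; |QR| = 31.80 ✓; |LR| = 62.96 ✓.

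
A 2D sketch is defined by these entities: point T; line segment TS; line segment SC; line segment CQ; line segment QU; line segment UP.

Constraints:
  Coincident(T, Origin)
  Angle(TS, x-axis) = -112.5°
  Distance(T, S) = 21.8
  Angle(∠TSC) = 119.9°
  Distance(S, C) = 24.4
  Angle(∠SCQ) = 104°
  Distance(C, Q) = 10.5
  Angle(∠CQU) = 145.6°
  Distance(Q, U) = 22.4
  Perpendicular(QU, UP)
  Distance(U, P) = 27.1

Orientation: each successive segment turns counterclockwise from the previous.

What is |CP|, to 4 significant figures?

37.59

T is at the origin; TS runs at -112.5° with length 21.8, so S = (-8.342, -20.14). ∠TSC = 119.9° gives SC at -52.40° from the x-axis; with |SC| = 24.4, C = (6.545, -39.47). ∠SCQ = 104.0° gives CQ at 23.60° from the x-axis; with |CQ| = 10.5, Q = (16.17, -35.27). ∠CQU = 145.6° gives QU at 58.00° from the x-axis; with |QU| = 22.4, U = (28.04, -16.27). The perpendicularity gives UP at right angles to QU, so UP runs at 148.0°; with |UP| = 27.1, P = (5.055, -1.912). Then |CP| = |P − C| = 37.59.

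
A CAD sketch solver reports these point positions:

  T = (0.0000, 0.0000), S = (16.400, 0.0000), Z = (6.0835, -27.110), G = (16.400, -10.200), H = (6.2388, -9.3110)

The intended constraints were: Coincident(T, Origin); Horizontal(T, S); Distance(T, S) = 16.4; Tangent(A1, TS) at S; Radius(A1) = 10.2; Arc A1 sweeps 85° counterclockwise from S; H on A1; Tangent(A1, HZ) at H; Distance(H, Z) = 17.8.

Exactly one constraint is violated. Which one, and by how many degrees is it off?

Tangent(A1, HZ) at H — off by 4.50°.

T = (0.00, 0.00) ✓; T.y = 0.00, S.y = 0.00 ✓; |TS| = 16.40 ✓; ∠(GS, ST) = 90.00° ✓; |GS| = 10.20 ✓; bearing(G→H) − bearing(G→S) = 85.00° ✓; |GH| = 10.20 ✓; ∠(GH, HZ) = 85.50° ✗; |HZ| = 17.80 ✓.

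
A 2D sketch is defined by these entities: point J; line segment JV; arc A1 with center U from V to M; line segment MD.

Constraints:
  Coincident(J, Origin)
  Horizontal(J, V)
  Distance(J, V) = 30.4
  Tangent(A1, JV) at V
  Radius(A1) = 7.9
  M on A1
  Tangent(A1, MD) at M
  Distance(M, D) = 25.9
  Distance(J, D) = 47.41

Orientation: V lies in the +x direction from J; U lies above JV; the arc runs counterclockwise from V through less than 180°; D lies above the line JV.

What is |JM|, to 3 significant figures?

39.3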